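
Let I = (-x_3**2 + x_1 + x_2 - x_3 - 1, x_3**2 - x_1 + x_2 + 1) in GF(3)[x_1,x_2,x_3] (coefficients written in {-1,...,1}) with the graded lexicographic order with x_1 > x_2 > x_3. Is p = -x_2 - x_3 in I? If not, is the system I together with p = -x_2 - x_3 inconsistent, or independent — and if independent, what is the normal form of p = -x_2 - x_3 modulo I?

First compute the reduced Gröbner basis of I by Buchberger's algorithm.
f_1 = -x_3**2 + x_1 + x_2 - x_3 - 1, LT = x_3**2.
f_2 = x_3**2 - x_1 + x_2 + 1, LT = x_3**2.

S(f_1,f_2): lcm = x_3**2. S = x_2 + x_3.
  reduce S modulo (f_1, f_2):
  remainder x_2 + x_3 ≠ 0; add h_3 = x_2 + x_3 to the basis.

The other S-polynomials (S(f_1,h_3), S(f_2,h_3)) all reduce to 0 modulo the current basis, so we have a Gröbner basis.
Inter-reduce: drop elements whose leading term is divisible by another's, tail-reduce, and make monic.
Reduced Gröbner basis: {x_3**2 - x_1 - x_3 + 1, x_2 + x_3}.
Label its elements g_1 = x_3**2 - x_1 - x_3 + 1, g_2 = x_2 + x_3.

Reduce p = -x_2 - x_3 modulo G:
  leading term x_2: subtract (-1)·g_2 from -x_2 - x_3 → 0
  normal form = 0.
Since the normal form is 0, p ∈ I.

The remainder on division by a Gröbner basis is unique — it is the normal form.

-x_2 - x_3 lies in I (it reduces to 0).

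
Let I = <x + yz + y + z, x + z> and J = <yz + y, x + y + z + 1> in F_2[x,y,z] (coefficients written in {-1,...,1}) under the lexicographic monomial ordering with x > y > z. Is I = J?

For a fixed monomial order, each ideal has a unique reduced Gröbner basis; comparing bases decides equality.
Buchberger on the first generating set:
f_1 = x + yz + y + z, LT = x.
f_2 = x + z, LT = x.

S(f_1,f_2): lcm = x. S = yz + y.
  leading term yz: no divisor's leading term divides it; move yz to the remainder.
  leading term y: no divisor's leading term divides it; move y to the remainder.
  remainder yz + y ≠ 0; add g_3 = yz + y to the basis.

The other S-polynomials (S(f_1,g_3), S(f_2,g_3)) all reduce to 0 modulo the current basis, so we have a Gröbner basis.
Inter-reduce: drop elements whose leading term is divisible by another's, tail-reduce, and make monic.
Reduced Gröbner basis: {x + z, yz + y}.

Buchberger on the second generating set:
h_1 = yz + y, LT = yz.
h_2 = x + y + z + 1, LT = x.

The S-polynomials (S(h_1,h_2)) all reduce to 0 modulo the current basis, so we have a Gröbner basis.
Inter-reduce: drop elements whose leading term is divisible by another's, tail-reduce, and make monic.
Reduced Gröbner basis: {x + y + z + 1, yz + y}.

The bases are distinct; the ideals are different.

No, the ideals differ.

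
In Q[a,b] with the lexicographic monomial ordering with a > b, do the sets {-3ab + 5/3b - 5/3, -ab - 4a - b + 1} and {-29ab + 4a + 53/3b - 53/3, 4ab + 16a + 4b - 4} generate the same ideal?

Yes, the ideals are equal.

Two ideals are equal iff their reduced Gröbner bases coincide (the reduced basis is unique for a fixed ordering).
Buchberger on the first generating set:
f_1 = -3ab + 5/3b - 5/3, LT = ab.
f_2 = -ab - 4a - b + 1, LT = ab.

S(f_1,f_2): lcm = ab. S = -4a - 14/9b + 14/9.
  leading term a: no divisor's leading term divides it; move -4a to the remainder.
  leading term b: no divisor's leading term divides it; move -14/9b to the remainder.
  leading term 1: no divisor's leading term divides it; move 14/9 to the remainder.
  remainder -4a - 14/9b + 14/9 ≠ 0; add g_3 = -4a - 14/9b + 14/9 to the basis.

S(f_1,g_3): lcm = ab. S = -7/18b^2 - 1/6b + 5/9.
  leading term b^2: no divisor's leading term divides it; move -7/18b^2 to the remainder.
  leading term b: no divisor's leading term divides it; move -1/6b to the remainder.
  leading term 1: no divisor's leading term divides it; move 5/9 to the remainder.
  remainder -7/18b^2 - 1/6b + 5/9 ≠ 0; add g_4 = -7/18b^2 - 1/6b + 5/9 to the basis.

The other S-polynomials (S(f_2,g_3), S(f_1,g_4), S(f_2,g_4), S(g_3,g_4)) all reduce to 0 modulo the current basis, so we have a Gröbner basis.
Inter-reduce: drop elements whose leading term is divisible by another's, tail-reduce, and make monic.
Reduced Gröbner basis: {a + 7/18b - 7/18, b^2 + 3/7b - 10/7}.

Buchberger on the second generating set:
h_1 = -29ab + 4a + 53/3b - 53/3, LT = ab.
h_2 = 4ab + 16a + 4b - 4, LT = ab.

S(h_1,h_2): lcm = ab. S = -120/29a - 140/87b + 140/87.
  leading term a: no divisor's leading term divides it; move -120/29a to the remainder.
  leading term b: no divisor's leading term divides it; move -140/87b to the remainder.
  leading term 1: no divisor's leading term divides it; move 140/87 to the remainder.
  remainder -120/29a - 140/87b + 140/87 ≠ 0; add k_3 = -120/29a - 140/87b + 140/87 to the basis.

S(h_1,k_3): lcm = ab. S = -4/29a - 7/18b^2 - 115/522b + 53/87.
  leading term a: subtract (1/30)·k_3 from -4/29a - 7/18b^2 - 115/522b + 53/87 → -7/18b^2 - 1/6b + 5/9
  leading term b^2: no divisor's leading term divides it; move -7/18b^2 to the remainder.
  leading term b: no divisor's leading term divides it; move -1/6b to the remainder.
  leading term 1: no divisor's leading term divides it; move 5/9 to the remainder.
  remainder -7/18b^2 - 1/6b + 5/9 ≠ 0; add k_4 = -7/18b^2 - 1/6b + 5/9 to the basis.

The other S-polynomials (S(h_2,k_3), S(h_1,k_4), S(h_2,k_4), S(k_3,k_4)) all reduce to 0 modulo the current basis, so we have a Gröbner basis.
Inter-reduce: drop elements whose leading term is divisible by another's, tail-reduce, and make monic.
Reduced Gröbner basis: {a + 7/18b - 7/18, b^2 + 3/7b - 10/7}.

Same reduced basis, so the two generating sets span the same ideal.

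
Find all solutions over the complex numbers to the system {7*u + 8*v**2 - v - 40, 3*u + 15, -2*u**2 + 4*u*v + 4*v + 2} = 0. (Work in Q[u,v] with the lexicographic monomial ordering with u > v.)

{(-5, -3)}

Compute a lex Gröbner basis by Buchberger's algorithm.
f_1 = 7*u + 8*v**2 - v - 40, LT = u.
f_2 = 3*u + 15, LT = u.
f_3 = -2*u**2 + 4*u*v + 4*v + 2, LT = u**2.

S(f_1,f_2): lcm = u. S = 8/7*v**2 - 1/7*v - 75/7.
  leading term v**2: no divisor's leading term divides it; move 8/7*v**2 to the remainder.
  leading term v: no divisor's leading term divides it; move -1/7*v to the remainder.
  leading term 1: no divisor's leading term divides it; move -75/7 to the remainder.
  remainder 8/7*v**2 - 1/7*v - 75/7 ≠ 0; add h_4 = 8/7*v**2 - 1/7*v - 75/7 to the basis.

S(f_1,f_3): lcm = u**2. S = 8/7*u*v**2 + 13/7*u*v - 40/7*u + 2*v + 1.
  leading term u*v**2: subtract (8/49*v**2)·f_1 from 8/7*u*v**2 + 13/7*u*v - 40/7*u + 2*v + 1 → 13/7*u*v - 40/7*u - 64/49*v**4 + 8/49*v**3 + 320/49*v**2 + 2*v + 1
  leading term u*v: subtract (13/49*v)·f_1 from 13/7*u*v - 40/7*u - 64/49*v**4 + 8/49*v**3 + 320/49*v**2 + 2*v + 1 → -40/7*u - 64/49*v**4 - 96/49*v**3 + 333/49*v**2 + 618/49*v + 1
  leading term u: subtract (-40/49)·f_1 from -40/7*u - 64/49*v**4 - 96/49*v**3 + 333/49*v**2 + 618/49*v + 1 → -64/49*v**4 - 96/49*v**3 + 653/49*v**2 + 578/49*v - 1551/49
  leading term v**4: subtract (-8/7*v**2)·h_4 from -64/49*v**4 - 96/49*v**3 + 653/49*v**2 + 578/49*v - 1551/49 → -104/49*v**3 + 53/49*v**2 + 578/49*v - 1551/49
  leading term v**3: subtract (-13/7*v)·h_4 from -104/49*v**3 + 53/49*v**2 + 578/49*v - 1551/49 → 40/49*v**2 - 397/49*v - 1551/49
  leading term v**2: subtract (5/7)·h_4 from 40/49*v**2 - 397/49*v - 1551/49 → -8*v - 24
  leading term v: no divisor's leading term divides it; move -8*v to the remainder.
  leading term 1: no divisor's leading term divides it; move -24 to the remainder.
  remainder -8*v - 24 ≠ 0; add h_5 = -8*v - 24 to the basis.

The other S-polynomials (S(f_2,f_3), S(f_1,h_4), S(f_2,h_4), S(f_3,h_4), S(f_1,h_5), S(f_2,h_5), S(f_3,h_5), S(h_4,h_5)) all reduce to 0 modulo the current basis, so we have a Gröbner basis.
Inter-reduce: drop elements whose leading term is divisible by another's, tail-reduce, and make monic.
Reduced Gröbner basis: {u + 5, v + 3}.

The lex basis is triangular: the last element involves only v. Solving v + 3 = 0 gives v ∈ {-3}; substituting each value into the earlier elements determines the remaining variables.
  v = -3: the earlier basis element becomes u + 5 = 0, giving u = -5 — point (-5, -3).
This is the nonlinear analogue of row-reducing a linear system.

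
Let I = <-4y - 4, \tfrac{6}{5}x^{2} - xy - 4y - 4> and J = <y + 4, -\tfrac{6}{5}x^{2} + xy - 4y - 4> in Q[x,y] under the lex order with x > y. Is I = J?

No, the ideals differ.

Since reduced Gröbner bases are canonical representatives of ideals under a given ordering, it suffices to compute and compare them.
Buchberger on the first generating set:
f_1 = -4y - 4, LT = y.
f_2 = \tfrac{6}{5}x^{2} - xy - 4y - 4, LT = x^{2}.

The S-polynomials (S(f_1,f_2)) all reduce to 0 modulo the current basis, so we have a Gröbner basis.
Inter-reduce: drop elements whose leading term is divisible by another's, tail-reduce, and make monic.
Reduced Gröbner basis: {x^{2} + \tfrac{5}{6}x, y + 1}.

Buchberger on the second generating set:
h_1 = y + 4, LT = y.
h_2 = -\tfrac{6}{5}x^{2} + xy - 4y - 4, LT = x^{2}.

The S-polynomials (S(h_1,h_2)) all reduce to 0 modulo the current basis, so we have a Gröbner basis.
Inter-reduce: drop elements whose leading term is divisible by another's, tail-reduce, and make monic.
Reduced Gröbner basis: {x^{2} + \tfrac{10}{3}x - 10, y + 4}.

Since the reduced bases disagree, the two ideals are not the same.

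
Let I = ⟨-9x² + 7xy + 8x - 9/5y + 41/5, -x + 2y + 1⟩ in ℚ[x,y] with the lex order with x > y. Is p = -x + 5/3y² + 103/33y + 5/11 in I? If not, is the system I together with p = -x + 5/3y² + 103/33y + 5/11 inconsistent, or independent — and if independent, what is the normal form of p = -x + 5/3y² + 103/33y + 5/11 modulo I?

First compute the reduced Gröbner basis of I by Buchberger's algorithm.
f_1 = -9x² + 7xy + 8x - 9/5y + 41/5, LT = x².
f_2 = -x + 2y + 1, LT = x.

S(f_1,f_2): lcm = x². S = 11/9xy + 1/9x + ⅕y - 41/45.
  leading term xy: subtract (-11/9y)·f_2 from 11/9xy + 1/9x + ⅕y - 41/45 → 1/9x + 22/9y² + 64/45y - 41/45
  leading term x: subtract (-1/9)·f_2 from 1/9x + 22/9y² + 64/45y - 41/45 → 22/9y² + 74/45y - ⅘
  leading term y²: no divisor's leading term divides it; move 22/9y² to the remainder.
  leading term y: no divisor's leading term divides it; move 74/45y to the remainder.
  leading term 1: no divisor's leading term divides it; move -⅘ to the remainder.
  remainder 22/9y² + 74/45y - ⅘ ≠ 0; add h_3 = 22/9y² + 74/45y - ⅘ to the basis.

The other S-polynomials (S(f_1,h_3), S(f_2,h_3)) all reduce to 0 modulo the current basis, so we have a Gröbner basis.
Inter-reduce: drop elements whose leading term is divisible by another's, tail-reduce, and make monic.
Reduced Gröbner basis: {x - 2y - 1, y² + 37/55y - 18/55}.
Label its elements g_1 = x - 2y - 1, g_2 = y² + 37/55y - 18/55.

Reduce p = -x + 5/3y² + 103/33y + 5/11 modulo G:
  leading term x: subtract (-1)·g_1 from -x + 5/3y² + 103/33y + 5/11 → 5/3y² + 37/33y - 6/11
  leading term y²: subtract (5/3)·g_2 from 5/3y² + 37/33y - 6/11 → 0
  normal form = 0.
Since the normal form is 0, p ∈ I.

The remainder on division by a Gröbner basis is unique — it is the normal form.

-x + 5/3y² + 103/33y + 5/11 lies in I (it reduces to 0).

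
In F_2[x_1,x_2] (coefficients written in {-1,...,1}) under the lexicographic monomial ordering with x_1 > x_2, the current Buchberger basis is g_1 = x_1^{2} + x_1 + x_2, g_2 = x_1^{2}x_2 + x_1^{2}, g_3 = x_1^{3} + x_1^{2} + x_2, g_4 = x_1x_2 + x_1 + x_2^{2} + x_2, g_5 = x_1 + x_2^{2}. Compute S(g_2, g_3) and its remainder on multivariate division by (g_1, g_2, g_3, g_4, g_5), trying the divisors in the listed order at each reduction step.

S(g_2, g_3) = x_1^{3} + x_1^{2}x_2 + x_2^{2}; remainder on division = x_2^{2} + x_2.

lcm(LM(g_2), LM(g_3)) = x_1^{3}x_2.
S = (lcm/LT(g_2))·g_2 − (lcm/LT(g_3))·g_3 = x_1^{3} + x_1^{2}x_2 + x_2^{2}.
Reduce S modulo (g_1, g_2, g_3, g_4, g_5) in that order:
  leading term x_1^{3}: subtract (x_1)·g_1 from x_1^{3} + x_1^{2}x_2 + x_2^{2} → x_1^{2}x_2 + x_1^{2} + x_1x_2 + x_2^{2}
  leading term x_1^{2}x_2: subtract (x_2)·g_1 from x_1^{2}x_2 + x_1^{2} + x_1x_2 + x_2^{2} → x_1^{2}
  leading term x_1^{2}: subtract (1)·g_1 from x_1^{2} → x_1 + x_2
  leading term x_1: subtract (1)·g_5 from x_1 + x_2 → x_2^{2} + x_2
  leading term x_2^{2}: no divisor's leading term divides it; move x_2^{2} to the remainder.
  leading term x_2: no divisor's leading term divides it; move x_2 to the remainder.
The remainder x_2^{2} + x_2 is nonzero, so it would be added as the next basis element.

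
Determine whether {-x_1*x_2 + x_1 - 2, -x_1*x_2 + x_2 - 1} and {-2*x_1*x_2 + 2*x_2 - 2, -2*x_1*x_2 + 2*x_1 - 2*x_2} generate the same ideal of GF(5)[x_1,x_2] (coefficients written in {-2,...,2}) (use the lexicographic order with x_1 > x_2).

Since reduced Gröbner bases are canonical representatives of ideals under a given ordering, it suffices to compute and compare them.
Buchberger on the first generating set:
f_1 = -x_1*x_2 + x_1 - 2, LT = x_1*x_2.
f_2 = -x_1*x_2 + x_2 - 1, LT = x_1*x_2.

S(f_1,f_2): lcm = x_1*x_2. S = -x_1 + x_2 + 1.
  leading term x_1: no divisor's leading term divides it; move -x_1 to the remainder.
  leading term x_2: no divisor's leading term divides it; move x_2 to the remainder.
  leading term 1: no divisor's leading term divides it; move 1 to the remainder.
  remainder -x_1 + x_2 + 1 ≠ 0; add g_3 = -x_1 + x_2 + 1 to the basis.

S(f_1,g_3): lcm = x_1*x_2. S = -x_1 + x_2**2 + x_2 + 2.
  leading term x_1: subtract (1)·g_3 from -x_1 + x_2**2 + x_2 + 2 → x_2**2 + 1
  leading term x_2**2: no divisor's leading term divides it; move x_2**2 to the remainder.
  leading term 1: no divisor's leading term divides it; move 1 to the remainder.
  remainder x_2**2 + 1 ≠ 0; add g_4 = x_2**2 + 1 to the basis.

The other S-polynomials (S(f_2,g_3), S(f_1,g_4), S(f_2,g_4), S(g_3,g_4)) all reduce to 0 modulo the current basis, so we have a Gröbner basis.
Inter-reduce: drop elements whose leading term is divisible by another's, tail-reduce, and make monic.
Reduced Gröbner basis: {x_1 - x_2 - 1, x_2**2 + 1}.

Buchberger on the second generating set:
h_1 = -2*x_1*x_2 + 2*x_2 - 2, LT = x_1*x_2.
h_2 = -2*x_1*x_2 + 2*x_1 - 2*x_2, LT = x_1*x_2.

S(h_1,h_2): lcm = x_1*x_2. S = x_1 - 2*x_2 + 1.
  leading term x_1: no divisor's leading term divides it; move x_1 to the remainder.
  leading term x_2: no divisor's leading term divides it; move -2*x_2 to the remainder.
  leading term 1: no divisor's leading term divides it; move 1 to the remainder.
  remainder x_1 - 2*x_2 + 1 ≠ 0; add k_3 = x_1 - 2*x_2 + 1 to the basis.

S(h_1,k_3): lcm = x_1*x_2. S = 2*x_2**2 - 2*x_2 + 1.
  leading term x_2**2: no divisor's leading term divides it; move 2*x_2**2 to the remainder.
  leading term x_2: no divisor's leading term divides it; move -2*x_2 to the remainder.
  leading term 1: no divisor's leading term divides it; move 1 to the remainder.
  remainder 2*x_2**2 - 2*x_2 + 1 ≠ 0; add k_4 = 2*x_2**2 - 2*x_2 + 1 to the basis.

The other S-polynomials (S(h_2,k_3), S(h_1,k_4), S(h_2,k_4), S(k_3,k_4)) all reduce to 0 modulo the current basis, so we have a Gröbner basis.
Inter-reduce: drop elements whose leading term is divisible by another's, tail-reduce, and make monic.
Reduced Gröbner basis: {x_1 - 2*x_2 + 1, x_2**2 - x_2 - 2}.

The bases are distinct; the ideals are different.

No, the ideals differ.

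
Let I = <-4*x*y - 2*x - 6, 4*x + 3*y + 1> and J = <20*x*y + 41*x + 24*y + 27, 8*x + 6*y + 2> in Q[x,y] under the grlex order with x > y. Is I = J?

No, the ideals differ.

Equality of ideals is decidable: compute both reduced Gröbner bases (unique for the ordering) and check whether they agree.
Buchberger on the first generating set:
f_1 = -4*x*y - 2*x - 6, LT = x*y.
f_2 = 4*x + 3*y + 1, LT = x.

S(f_1,f_2): lcm = x*y. S = -3/4*y**2 + 1/2*x - 1/4*y + 3/2.
  reduce S modulo (f_1, f_2):
  remainder -3/4*y**2 - 5/8*y + 11/8 ≠ 0; add g_3 = -3/4*y**2 - 5/8*y + 11/8 to the basis.

The other S-polynomials (S(f_1,g_3), S(f_2,g_3)) all reduce to 0 modulo the current basis, so we have a Gröbner basis.
Inter-reduce: drop elements whose leading term is divisible by another's, tail-reduce, and make monic.
Reduced Gröbner basis: {y**2 + 5/6*y - 11/6, x + 3/4*y + 1/4}.

Buchberger on the second generating set:
h_1 = 20*x*y + 41*x + 24*y + 27, LT = x*y.
h_2 = 8*x + 6*y + 2, LT = x.

S(h_1,h_2): lcm = x*y. S = -3/4*y**2 + 41/20*x + 19/20*y + 27/20.
  reduce S modulo (h_1, h_2):
  remainder -3/4*y**2 - 47/80*y + 67/80 ≠ 0; add k_3 = -3/4*y**2 - 47/80*y + 67/80 to the basis.

The other S-polynomials (S(h_1,k_3), S(h_2,k_3)) all reduce to 0 modulo the current basis, so we have a Gröbner basis.
Inter-reduce: drop elements whose leading term is divisible by another's, tail-reduce, and make monic.
Reduced Gröbner basis: {y**2 + 47/60*y - 67/60, x + 3/4*y + 1/4}.

The bases are distinct; the ideals are different.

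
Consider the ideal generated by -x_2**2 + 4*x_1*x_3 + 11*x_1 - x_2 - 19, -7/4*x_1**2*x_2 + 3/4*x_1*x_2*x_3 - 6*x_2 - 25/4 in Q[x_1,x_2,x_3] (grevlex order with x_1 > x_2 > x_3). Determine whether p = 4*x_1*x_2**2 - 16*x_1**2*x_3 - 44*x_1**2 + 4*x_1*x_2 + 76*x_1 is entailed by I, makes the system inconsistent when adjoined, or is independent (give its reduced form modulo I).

4*x_1*x_2**2 - 16*x_1**2*x_3 - 44*x_1**2 + 4*x_1*x_2 + 76*x_1 lies in I (it reduces to 0).

First compute the reduced Gröbner basis of I by Buchberger's algorithm.
f_1 = -x_2**2 + 4*x_1*x_3 + 11*x_1 - x_2 - 19, LT = x_2**2.
f_2 = -7/4*x_1**2*x_2 + 3/4*x_1*x_2*x_3 - 6*x_2 - 25/4, LT = x_1**2*x_2.

S(f_1,f_2): lcm = x_1**2*x_2**2. S = -4*x_1**3*x_3 + 3/7*x_1*x_2**2*x_3 - 11*x_1**3 + x_1**2*x_2 + 19*x_1**2 - 24/7*x_2**2 - 25/7*x_2.
  leading term x_1**3*x_3: no divisor's leading term divides it; move -4*x_1**3*x_3 to the remainder.
  leading term x_1*x_2**2*x_3: subtract (-3/7*x_1*x_3)·f_1 from 3/7*x_1*x_2**2*x_3 - 11*x_1**3 + x_1**2*x_2 + 19*x_1**2 - 24/7*x_2**2 - 25/7*x_2 → 12/7*x_1**2*x_3**2 - 11*x_1**3 + x_1**2*x_2 + 33/7*x_1**2*x_3 - 3/7*x_1*x_2*x_3 + 19*x_1**2 - 24/7*x_2**2 - 57/7*x_1*x_3 - 25/7*x_2
  leading term x_1**2*x_3**2: no divisor's leading term divides it; move 12/7*x_1**2*x_3**2 to the remainder.
  leading term x_1**3: no divisor's leading term divides it; move -11*x_1**3 to the remainder.
  leading term x_1**2*x_2: subtract (-4/7)·f_2 from x_1**2*x_2 + 33/7*x_1**2*x_3 - 3/7*x_1*x_2*x_3 + 19*x_1**2 - 24/7*x_2**2 - 57/7*x_1*x_3 - 25/7*x_2 → 33/7*x_1**2*x_3 + 19*x_1**2 - 24/7*x_2**2 - 57/7*x_1*x_3 - 7*x_2 - 25/7
  leading term x_1**2*x_3: no divisor's leading term divides it; move 33/7*x_1**2*x_3 to the remainder.
  leading term x_1**2: no divisor's leading term divides it; move 19*x_1**2 to the remainder.
  leading term x_2**2: subtract (24/7)·f_1 from -24/7*x_2**2 - 57/7*x_1*x_3 - 7*x_2 - 25/7 → -153/7*x_1*x_3 - 264/7*x_1 - 25/7*x_2 + 431/7
  leading term x_1*x_3: no divisor's leading term divides it; move -153/7*x_1*x_3 to the remainder.
  leading term x_1: no divisor's leading term divides it; move -264/7*x_1 to the remainder.
  leading term x_2: no divisor's leading term divides it; move -25/7*x_2 to the remainder.
  leading term 1: no divisor's leading term divides it; move 431/7 to the remainder.
  remainder -4*x_1**3*x_3 + 12/7*x_1**2*x_3**2 - 11*x_1**3 + 33/7*x_1**2*x_3 + 19*x_1**2 - 153/7*x_1*x_3 - 264/7*x_1 - 25/7*x_2 + 431/7 ≠ 0; add h_3 = -4*x_1**3*x_3 + 12/7*x_1**2*x_3**2 - 11*x_1**3 + 33/7*x_1**2*x_3 + 19*x_1**2 - 153/7*x_1*x_3 - 264/7*x_1 - 25/7*x_2 + 431/7 to the basis.

The other S-polynomials (S(f_1,h_3), S(f_2,h_3)) all reduce to 0 modulo the current basis, so we have a Gröbner basis.
Inter-reduce: drop elements whose leading term is divisible by another's, tail-reduce, and make monic.
Reduced Gröbner basis: {x_1**3*x_3 - 3/7*x_1**2*x_3**2 + 11/4*x_1**3 - 33/28*x_1**2*x_3 - 19/4*x_1**2 + 153/28*x_1*x_3 + 66/7*x_1 + 25/28*x_2 - 431/28, x_1**2*x_2 - 3/7*x_1*x_2*x_3 + 24/7*x_2 + 25/7, x_2**2 - 4*x_1*x_3 - 11*x_1 + x_2 + 19}.
Label its elements g_1 = x_1**3*x_3 - 3/7*x_1**2*x_3**2 + 11/4*x_1**3 - 33/28*x_1**2*x_3 - 19/4*x_1**2 + 153/28*x_1*x_3 + 66/7*x_1 + 25/28*x_2 - 431/28, g_2 = x_1**2*x_2 - 3/7*x_1*x_2*x_3 + 24/7*x_2 + 25/7, g_3 = x_2**2 - 4*x_1*x_3 - 11*x_1 + x_2 + 19.

Reduce p = 4*x_1*x_2**2 - 16*x_1**2*x_3 - 44*x_1**2 + 4*x_1*x_2 + 76*x_1 modulo G:
  leading term x_1*x_2**2: subtract (4*x_1)·g_3 from 4*x_1*x_2**2 - 16*x_1**2*x_3 - 44*x_1**2 + 4*x_1*x_2 + 76*x_1 → 0
  normal form = 0.
Since the normal form is 0, p ∈ I.

Ideal membership is decidable via reduction modulo a Gröbner basis.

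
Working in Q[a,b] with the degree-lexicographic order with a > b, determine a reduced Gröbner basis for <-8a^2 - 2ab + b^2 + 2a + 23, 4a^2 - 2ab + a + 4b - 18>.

G = {b^3 - 181/12b^2 + 65/3a + 118/3b + 145/12, a^2 - 1/12b^2 - 1/12a + 1/3b - 41/12, ab - 1/6b^2 - 2/3a - 4/3b + 13/6}

f_1 = -8a^2 - 2ab + b^2 + 2a + 23, LT = a^2.
f_2 = 4a^2 - 2ab + a + 4b - 18, LT = a^2.

S(f_1,f_2): lcm = a^2. S = 3/4ab - 1/8b^2 - 1/2a - b + 13/8.
  leading term ab: no divisor's leading term divides it; move 3/4ab to the remainder.
  leading term b^2: no divisor's leading term divides it; move -1/8b^2 to the remainder.
  leading term a: no divisor's leading term divides it; move -1/2a to the remainder.
  leading term b: no divisor's leading term divides it; move -b to the remainder.
  leading term 1: no divisor's leading term divides it; move 13/8 to the remainder.
  remainder 3/4ab - 1/8b^2 - 1/2a - b + 13/8 ≠ 0; add g_3 = 3/4ab - 1/8b^2 - 1/2a - b + 13/8 to the basis.

S(f_1,g_3): lcm = a^2b. S = 5/12ab^2 - 1/8b^3 + 2/3a^2 + 13/12ab - 13/6a - 23/8b.
  leading term ab^2: subtract (5/9b)·g_3 from 5/12ab^2 - 1/8b^3 + 2/3a^2 + 13/12ab - 13/6a - 23/8b → -1/18b^3 + 2/3a^2 + 49/36ab + 5/9b^2 - 13/6a - 34/9b
  leading term b^3: no divisor's leading term divides it; move -1/18b^3 to the remainder.
  leading term a^2: subtract (-1/12)·f_1 from 2/3a^2 + 49/36ab + 5/9b^2 - 13/6a - 34/9b → 43/36ab + 23/36b^2 - 2a - 34/9b + 23/12
  leading term ab: subtract (43/27)·g_3 from 43/36ab + 23/36b^2 - 2a - 34/9b + 23/12 → 181/216b^2 - 65/54a - 59/27b - 145/216
  leading term b^2: no divisor's leading term divides it; move 181/216b^2 to the remainder.
  leading term a: no divisor's leading term divides it; move -65/54a to the remainder.
  leading term b: no divisor's leading term divides it; move -59/27b to the remainder.
  leading term 1: no divisor's leading term divides it; move -145/216 to the remainder.
  remainder -1/18b^3 + 181/216b^2 - 65/54a - 59/27b - 145/216 ≠ 0; add g_4 = -1/18b^3 + 181/216b^2 - 65/54a - 59/27b - 145/216 to the basis.

S(f_2,g_3): lcm = a^2b. S = -1/3ab^2 + 2/3a^2 + 19/12ab + b^2 - 13/6a - 9/2b.
  leading term ab^2: subtract (-4/9b)·g_3 from -1/3ab^2 + 2/3a^2 + 19/12ab + b^2 - 13/6a - 9/2b → -1/18b^3 + 2/3a^2 + 49/36ab + 5/9b^2 - 13/6a - 34/9b
  leading term b^3: subtract (1)·g_4 from -1/18b^3 + 2/3a^2 + 49/36ab + 5/9b^2 - 13/6a - 34/9b → 2/3a^2 + 49/36ab - 61/216b^2 - 26/27a - 43/27b + 145/216
  leading term a^2: subtract (-1/12)·f_1 from 2/3a^2 + 49/36ab - 61/216b^2 - 26/27a - 43/27b + 145/216 → 43/36ab - 43/216b^2 - 43/54a - 43/27b + 559/216
  leading term ab: subtract (43/27)·g_3 from 43/36ab - 43/216b^2 - 43/54a - 43/27b + 559/216 → 0
  remainder 0.

S(f_1,g_4): leading monomials are coprime, so the S-polynomial reduces to 0 (Buchberger's first criterion).
S(f_2,g_4): leading monomials are coprime, so the S-polynomial reduces to 0 (Buchberger's first criterion).
S(g_3,g_4): lcm = ab^3. S = -1/6b^4 + 173/12ab^2 - 4/3b^3 - 65/3a^2 - 118/3ab + 13/6b^2 - 145/12a.
  leading term b^4: subtract (3b)·g_4 from -1/6b^4 + 173/12ab^2 - 4/3b^3 - 65/3a^2 - 118/3ab + 13/6b^2 - 145/12a → 173/12ab^2 - 277/72b^3 - 65/3a^2 - 643/18ab + 157/18b^2 - 145/12a + 145/72b
  leading term ab^2: subtract (173/9b)·g_3 from 173/12ab^2 - 277/72b^3 - 65/3a^2 - 643/18ab + 157/18b^2 - 145/12a + 145/72b → -13/9b^3 - 65/3a^2 - 235/9ab + 503/18b^2 - 145/12a - 263/9b
  leading term b^3: subtract (26)·g_4 from -13/9b^3 - 65/3a^2 - 235/9ab + 503/18b^2 - 145/12a - 263/9b → -65/3a^2 - 235/9ab + 665/108b^2 + 2075/108a + 745/27b + 1885/108
  leading term a^2: subtract (65/24)·f_1 from -65/3a^2 - 235/9ab + 665/108b^2 + 2075/108a + 745/27b + 1885/108 → -745/36ab + 745/216b^2 + 745/54a + 745/27b - 9685/216
  leading term ab: subtract (-745/27)·g_3 from -745/36ab + 745/216b^2 + 745/54a + 745/27b - 9685/216 → 0
  remainder 0.

Every S-polynomial of the final basis reduces to 0, so we have a Gröbner basis.
Inter-reduce: drop elements whose leading term is divisible by another's, tail-reduce, and make monic.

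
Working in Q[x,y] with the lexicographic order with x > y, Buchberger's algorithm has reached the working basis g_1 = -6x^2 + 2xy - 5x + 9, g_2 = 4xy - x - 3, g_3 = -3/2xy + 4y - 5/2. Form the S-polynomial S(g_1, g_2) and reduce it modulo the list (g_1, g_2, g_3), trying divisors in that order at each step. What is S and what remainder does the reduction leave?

lcm(LM(g_1), LM(g_2)) = x^2y.
S = (lcm/LT(g_1))·g_1 − (lcm/LT(g_2))·g_2 = 1/4x^2 - 1/3xy^2 + 5/6xy + 3/4x - 3/2y.
Reduce S modulo (g_1, g_2, g_3) in that order:
  leading term x^2: subtract (-1/24)·g_1 from 1/4x^2 - 1/3xy^2 + 5/6xy + 3/4x - 3/2y → -1/3xy^2 + 11/12xy + 13/24x - 3/2y + 3/8
  leading term xy^2: subtract (-1/12y)·g_2 from -1/3xy^2 + 11/12xy + 13/24x - 3/2y + 3/8 → 5/6xy + 13/24x - 7/4y + 3/8
  leading term xy: subtract (5/24)·g_2 from 5/6xy + 13/24x - 7/4y + 3/8 → 3/4x - 7/4y + 1
  leading term x: no divisor's leading term divides it; move 3/4x to the remainder.
  leading term y: no divisor's leading term divides it; move -7/4y to the remainder.
  leading term 1: no divisor's leading term divides it; move 1 to the remainder.
The remainder 3/4x - 7/4y + 1 is nonzero, so it would be added as the next basis element.

S(g_1, g_2) = 1/4x^2 - 1/3xy^2 + 5/6xy + 3/4x - 3/2y; remainder on division = 3/4x - 7/4y + 1.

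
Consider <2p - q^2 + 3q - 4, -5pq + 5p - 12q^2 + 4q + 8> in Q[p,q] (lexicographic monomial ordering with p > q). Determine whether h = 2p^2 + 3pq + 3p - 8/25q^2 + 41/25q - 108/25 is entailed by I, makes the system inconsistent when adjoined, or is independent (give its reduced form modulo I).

First compute the reduced Gröbner basis of I by Buchberger's algorithm.
f_1 = 2p - q^2 + 3q - 4, LT = p.
f_2 = -5pq + 5p - 12q^2 + 4q + 8, LT = pq.

S(f_1,f_2): lcm = pq. S = p - 1/2q^3 - 9/10q^2 - 6/5q + 8/5.
  leading term p: subtract (1/2)·f_1 from p - 1/2q^3 - 9/10q^2 - 6/5q + 8/5 → -1/2q^3 - 2/5q^2 - 27/10q + 18/5
  leading term q^3: no divisor's leading term divides it; move -1/2q^3 to the remainder.
  leading term q^2: no divisor's leading term divides it; move -2/5q^2 to the remainder.
  leading term q: no divisor's leading term divides it; move -27/10q to the remainder.
  leading term 1: no divisor's leading term divides it; move 18/5 to the remainder.
  remainder -1/2q^3 - 2/5q^2 - 27/10q + 18/5 ≠ 0; add k_3 = -1/2q^3 - 2/5q^2 - 27/10q + 18/5 to the basis.

The other S-polynomials (S(f_1,k_3), S(f_2,k_3)) all reduce to 0 modulo the current basis, so we have a Gröbner basis.
Inter-reduce: drop elements whose leading term is divisible by another's, tail-reduce, and make monic.
Reduced Gröbner basis: {p - 1/2q^2 + 3/2q - 2, q^3 + 4/5q^2 + 27/5q - 36/5}.
Label its elements g_1 = p - 1/2q^2 + 3/2q - 2, g_2 = q^3 + 4/5q^2 + 27/5q - 36/5.

Reduce h = 2p^2 + 3pq + 3p - 8/25q^2 + 41/25q - 108/25 modulo G:
  leading term p^2: subtract (2p)·g_1 from 2p^2 + 3pq + 3p - 8/25q^2 + 41/25q - 108/25 → pq^2 + 7p - 8/25q^2 + 41/25q - 108/25
  leading term pq^2: subtract (q^2)·g_1 from pq^2 + 7p - 8/25q^2 + 41/25q - 108/25 → 7p + 1/2q^4 - 3/2q^3 + 42/25q^2 + 41/25q - 108/25
  leading term p: subtract (7)·g_1 from 7p + 1/2q^4 - 3/2q^3 + 42/25q^2 + 41/25q - 108/25 → 1/2q^4 - 3/2q^3 + 259/50q^2 - 443/50q + 242/25
  leading term q^4: subtract (1/2q)·g_2 from 1/2q^4 - 3/2q^3 + 259/50q^2 - 443/50q + 242/25 → -19/10q^3 + 62/25q^2 - 263/50q + 242/25
  leading term q^3: subtract (-19/10)·g_2 from -19/10q^3 + 62/25q^2 - 263/50q + 242/25 → 4q^2 + 5q - 4
  leading term q^2: no divisor's leading term divides it; move 4q^2 to the remainder.
  leading term q: no divisor's leading term divides it; move 5q to the remainder.
  leading term 1: no divisor's leading term divides it; move -4 to the remainder.
  normal form = 4q^2 + 5q - 4.
The normal form is nonzero, so h ∉ I. Since h minus its normal form lies in I, I + (h) = I + (r) where r = 4q^2 + 5q - 4; decide whether this ideal is the whole ring.
Run Buchberger on G together with r (pairs among the g_i already reduce to 0 since G is a Gröbner basis):
g_1 = p - 1/2q^2 + 3/2q - 2, LT = p.
g_2 = q^3 + 4/5q^2 + 27/5q - 36/5, LT = q^3.
r = 4q^2 + 5q - 4, LT = q^2.

S(g_2,r): lcm = q^3. S = -9/20q^2 + 32/5q - 36/5.
  leading term q^2: subtract (-9/80)·r from -9/20q^2 + 32/5q - 36/5 → 557/80q - 153/20
  leading term q: no divisor's leading term divides it; move 557/80q to the remainder.
  leading term 1: no divisor's leading term divides it; move -153/20 to the remainder.
  remainder 557/80q - 153/20 ≠ 0; add m_4 = 557/80q - 153/20 to the basis.

S(g_2,m_4): lcm = q^3. S = 5288/2785q^2 + 27/5q - 36/5.
  leading term q^2: subtract (1322/2785)·r from 5288/2785q^2 + 27/5q - 36/5 → 8429/2785q - 14764/2785
  leading term q: subtract (134864/310249)·m_4 from 8429/2785q - 14764/2785 → -613000/310249
  leading term 1: no divisor's leading term divides it; move -613000/310249 to the remainder.
  remainder -613000/310249 ≠ 0; add m_5 = -613000/310249 to the basis.

The other S-polynomials (S(g_1,g_2), S(g_1,r), S(g_1,m_4), S(r,m_4), S(g_1,m_5), S(g_2,m_5), S(r,m_5), S(m_4,m_5)) all reduce to 0 modulo the current basis, so we have a Gröbner basis.
Inter-reduce: drop elements whose leading term is divisible by another's, tail-reduce, and make monic.
Reduced Gröbner basis: {1}.
The reduced Gröbner basis of I + (h) is {1}: the ideal is the whole ring, so the enlarged system has no common solution — adjoining h is inconsistent.

Adjoining 2p^2 + 3pq + 3p - 8/25q^2 + 41/25q - 108/25 makes the ideal the whole ring: the system is inconsistent.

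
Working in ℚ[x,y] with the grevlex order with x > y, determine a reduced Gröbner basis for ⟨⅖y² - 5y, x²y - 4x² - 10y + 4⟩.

G = {x² - 18/17y - 1, y² - 25/2y}

f_1 = ⅖y² - 5y, LT = y².
f_2 = x²y - 4x² - 10y + 4, LT = x²y.

S(f_1,f_2): lcm = x²y². S = -17/2x²y + 10y² - 4y.
  reduce S modulo (f_1, f_2):
  remainder -34x² + 36y + 34 ≠ 0; add g_3 = -34x² + 36y + 34 to the basis.

The other S-polynomials (S(f_1,g_3), S(f_2,g_3)) all reduce to 0 modulo the current basis, so we have a Gröbner basis.
Inter-reduce: drop elements whose leading term is divisible by another's, tail-reduce, and make monic.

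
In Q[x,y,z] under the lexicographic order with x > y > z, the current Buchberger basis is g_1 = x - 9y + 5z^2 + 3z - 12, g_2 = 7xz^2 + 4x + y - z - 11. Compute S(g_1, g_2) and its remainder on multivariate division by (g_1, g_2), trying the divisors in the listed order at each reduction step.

S(g_1, g_2) = -4/7x - 9yz^2 - 1/7y + 5z^4 + 3z^3 - 12z^2 + 1/7z + 11/7; remainder on division = -9yz^2 - 37/7y + 5z^4 + 3z^3 - 64/7z^2 + 13/7z - 37/7.

lcm(LM(g_1), LM(g_2)) = xz^2.
S = (lcm/LT(g_1))·g_1 − (lcm/LT(g_2))·g_2 = -4/7x - 9yz^2 - 1/7y + 5z^4 + 3z^3 - 12z^2 + 1/7z + 11/7.
Reduce S modulo (g_1, g_2) in that order:
  leading term x: subtract (-4/7)·g_1 from -4/7x - 9yz^2 - 1/7y + 5z^4 + 3z^3 - 12z^2 + 1/7z + 11/7 → -9yz^2 - 37/7y + 5z^4 + 3z^3 - 64/7z^2 + 13/7z - 37/7
  leading term yz^2: no divisor's leading term divides it; move -9yz^2 to the remainder.
  leading term y: no divisor's leading term divides it; move -37/7y to the remainder.
  leading term z^4: no divisor's leading term divides it; move 5z^4 to the remainder.
  leading term z^3: no divisor's leading term divides it; move 3z^3 to the remainder.
  leading term z^2: no divisor's leading term divides it; move -64/7z^2 to the remainder.
  leading term z: no divisor's leading term divides it; move 13/7z to the remainder.
  leading term 1: no divisor's leading term divides it; move -37/7 to the remainder.
The remainder -9yz^2 - 37/7y + 5z^4 + 3z^3 - 64/7z^2 + 13/7z - 37/7 is nonzero, so it would be added as the next basis element.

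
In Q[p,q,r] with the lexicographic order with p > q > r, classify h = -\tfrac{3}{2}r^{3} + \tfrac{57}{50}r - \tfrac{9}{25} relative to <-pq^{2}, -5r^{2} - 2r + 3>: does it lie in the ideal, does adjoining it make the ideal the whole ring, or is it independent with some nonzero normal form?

First compute the reduced Gröbner basis of I by Buchberger's algorithm.
f_1 = -pq^{2}, LT = pq^{2}.
f_2 = -5r^{2} - 2r + 3, LT = r^{2}.

The S-polynomials (S(f_1,f_2)) all reduce to 0 modulo the current basis, so we have a Gröbner basis.
Inter-reduce: drop elements whose leading term is divisible by another's, tail-reduce, and make monic.
Reduced Gröbner basis: {pq^{2}, r^{2} + \tfrac{2}{5}r - \tfrac{3}{5}}.
Label its elements g_1 = pq^{2}, g_2 = r^{2} + \tfrac{2}{5}r - \tfrac{3}{5}.

Reduce h = -\tfrac{3}{2}r^{3} + \tfrac{57}{50}r - \tfrac{9}{25} modulo G:
  leading term r^{3}: subtract (-\tfrac{3}{2}r)·g_2 from -\tfrac{3}{2}r^{3} + \tfrac{57}{50}r - \tfrac{9}{25} → \tfrac{3}{5}r^{2} + \tfrac{6}{25}r - \tfrac{9}{25}
  leading term r^{2}: subtract (\tfrac{3}{5})·g_2 from \tfrac{3}{5}r^{2} + \tfrac{6}{25}r - \tfrac{9}{25} → 0
  normal form = 0.
Since the normal form is 0, h ∈ I.

-\tfrac{3}{2}r^{3} + \tfrac{57}{50}r - \tfrac{9}{25} lies in I (it reduces to 0).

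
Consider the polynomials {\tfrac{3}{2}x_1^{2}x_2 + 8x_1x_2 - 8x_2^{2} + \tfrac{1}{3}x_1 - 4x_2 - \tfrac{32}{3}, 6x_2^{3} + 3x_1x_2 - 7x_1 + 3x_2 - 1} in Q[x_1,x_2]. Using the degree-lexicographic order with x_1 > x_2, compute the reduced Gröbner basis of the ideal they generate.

f_1 = \tfrac{3}{2}x_1^{2}x_2 + 8x_1x_2 - 8x_2^{2} + \tfrac{1}{3}x_1 - 4x_2 - \tfrac{32}{3}, LT = x_1^{2}x_2.
f_2 = 6x_2^{3} + 3x_1x_2 - 7x_1 + 3x_2 - 1, LT = x_2^{3}.

S(f_1,f_2): lcm = x_1^{2}x_2^{3}. S = -\tfrac{1}{2}x_1^{3}x_2 + \tfrac{16}{3}x_1x_2^{3} - \tfrac{16}{3}x_2^{4} + \tfrac{7}{6}x_1^{3} - \tfrac{1}{2}x_1^{2}x_2 + \tfrac{2}{9}x_1x_2^{2} - \tfrac{8}{3}x_2^{3} + \tfrac{1}{6}x_1^{2} - \tfrac{64}{9}x_2^{2}.
  leading term x_1^{3}x_2: subtract (-\tfrac{1}{3}x_1)·f_1 from -\tfrac{1}{2}x_1^{3}x_2 + \tfrac{16}{3}x_1x_2^{3} - \tfrac{16}{3}x_2^{4} + \tfrac{7}{6}x_1^{3} - \tfrac{1}{2}x_1^{2}x_2 + \tfrac{2}{9}x_1x_2^{2} - \tfrac{8}{3}x_2^{3} + \tfrac{1}{6}x_1^{2} - \tfrac{64}{9}x_2^{2} → \tfrac{16}{3}x_1x_2^{3} - \tfrac{16}{3}x_2^{4} + \tfrac{7}{6}x_1^{3} + \tfrac{13}{6}x_1^{2}x_2 - \tfrac{22}{9}x_1x_2^{2} - \tfrac{8}{3}x_2^{3} + \tfrac{5}{18}x_1^{2} - \tfrac{4}{3}x_1x_2 - \tfrac{64}{9}x_2^{2} - \tfrac{32}{9}x_1
  leading term x_1x_2^{3}: subtract (\tfrac{8}{9}x_1)·f_2 from \tfrac{16}{3}x_1x_2^{3} - \tfrac{16}{3}x_2^{4} + \tfrac{7}{6}x_1^{3} + \tfrac{13}{6}x_1^{2}x_2 - \tfrac{22}{9}x_1x_2^{2} - \tfrac{8}{3}x_2^{3} + \tfrac{5}{18}x_1^{2} - \tfrac{4}{3}x_1x_2 - \tfrac{64}{9}x_2^{2} - \tfrac{32}{9}x_1 → -\tfrac{16}{3}x_2^{4} + \tfrac{7}{6}x_1^{3} - \tfrac{1}{2}x_1^{2}x_2 - \tfrac{22}{9}x_1x_2^{2} - \tfrac{8}{3}x_2^{3} + \tfrac{13}{2}x_1^{2} - 4x_1x_2 - \tfrac{64}{9}x_2^{2} - \tfrac{8}{3}x_1
  leading term x_2^{4}: subtract (-\tfrac{8}{9}x_2)·f_2 from -\tfrac{16}{3}x_2^{4} + \tfrac{7}{6}x_1^{3} - \tfrac{1}{2}x_1^{2}x_2 - \tfrac{22}{9}x_1x_2^{2} - \tfrac{8}{3}x_2^{3} + \tfrac{13}{2}x_1^{2} - 4x_1x_2 - \tfrac{64}{9}x_2^{2} - \tfrac{8}{3}x_1 → \tfrac{7}{6}x_1^{3} - \tfrac{1}{2}x_1^{2}x_2 + \tfrac{2}{9}x_1x_2^{2} - \tfrac{8}{3}x_2^{3} + \tfrac{13}{2}x_1^{2} - \tfrac{92}{9}x_1x_2 - \tfrac{40}{9}x_2^{2} - \tfrac{8}{3}x_1 - \tfrac{8}{9}x_2
  leading term x_1^{3}: no divisor's leading term divides it; move \tfrac{7}{6}x_1^{3} to the remainder.
  leading term x_1^{2}x_2: subtract (-\tfrac{1}{3})·f_1 from -\tfrac{1}{2}x_1^{2}x_2 + \tfrac{2}{9}x_1x_2^{2} - \tfrac{8}{3}x_2^{3} + \tfrac{13}{2}x_1^{2} - \tfrac{92}{9}x_1x_2 - \tfrac{40}{9}x_2^{2} - \tfrac{8}{3}x_1 - \tfrac{8}{9}x_2 → \tfrac{2}{9}x_1x_2^{2} - \tfrac{8}{3}x_2^{3} + \tfrac{13}{2}x_1^{2} - \tfrac{68}{9}x_1x_2 - \tfrac{64}{9}x_2^{2} - \tfrac{23}{9}x_1 - \tfrac{20}{9}x_2 - \tfrac{32}{9}
  leading term x_1x_2^{2}: no divisor's leading term divides it; move \tfrac{2}{9}x_1x_2^{2} to the remainder.
  leading term x_2^{3}: subtract (-\tfrac{4}{9})·f_2 from -\tfrac{8}{3}x_2^{3} + \tfrac{13}{2}x_1^{2} - \tfrac{68}{9}x_1x_2 - \tfrac{64}{9}x_2^{2} - \tfrac{23}{9}x_1 - \tfrac{20}{9}x_2 - \tfrac{32}{9} → \tfrac{13}{2}x_1^{2} - \tfrac{56}{9}x_1x_2 - \tfrac{64}{9}x_2^{2} - \tfrac{17}{3}x_1 - \tfrac{8}{9}x_2 - 4
  leading term x_1^{2}: no divisor's leading term divides it; move \tfrac{13}{2}x_1^{2} to the remainder.
  leading term x_1x_2: no divisor's leading term divides it; move -\tfrac{56}{9}x_1x_2 to the remainder.
  leading term x_2^{2}: no divisor's leading term divides it; move -\tfrac{64}{9}x_2^{2} to the remainder.
  leading term x_1: no divisor's leading term divides it; move -\tfrac{17}{3}x_1 to the remainder.
  leading term x_2: no divisor's leading term divides it; move -\tfrac{8}{9}x_2 to the remainder.
  leading term 1: no divisor's leading term divides it; move -4 to the remainder.
  remainder \tfrac{7}{6}x_1^{3} + \tfrac{2}{9}x_1x_2^{2} + \tfrac{13}{2}x_1^{2} - \tfrac{56}{9}x_1x_2 - \tfrac{64}{9}x_2^{2} - \tfrac{17}{3}x_1 - \tfrac{8}{9}x_2 - 4 ≠ 0; add g_3 = \tfrac{7}{6}x_1^{3} + \tfrac{2}{9}x_1x_2^{2} + \tfrac{13}{2}x_1^{2} - \tfrac{56}{9}x_1x_2 - \tfrac{64}{9}x_2^{2} - \tfrac{17}{3}x_1 - \tfrac{8}{9}x_2 - 4 to the basis.

The other S-polynomials (S(f_1,g_3), S(f_2,g_3)) all reduce to 0 modulo the current basis, so we have a Gröbner basis.

G = {x_1^{3} + \tfrac{4}{21}x_1x_2^{2} + \tfrac{39}{7}x_1^{2} - \tfrac{16}{3}x_1x_2 - \tfrac{128}{21}x_2^{2} - \tfrac{34}{7}x_1 - \tfrac{16}{21}x_2 - \tfrac{24}{7}, x_1^{2}x_2 + \tfrac{16}{3}x_1x_2 - \tfrac{16}{3}x_2^{2} + \tfrac{2}{9}x_1 - \tfrac{8}{3}x_2 - \tfrac{64}{9}, x_2^{3} + \tfrac{1}{2}x_1x_2 - \tfrac{7}{6}x_1 + \tfrac{1}{2}x_2 - \tfrac{1}{6}}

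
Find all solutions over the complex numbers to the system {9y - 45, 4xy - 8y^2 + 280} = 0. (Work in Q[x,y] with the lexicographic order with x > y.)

{(-4, 5)}

Compute a lex Gröbner basis by Buchberger's algorithm.
f_1 = 9y - 45, LT = y.
f_2 = 4xy - 8y^2 + 280, LT = xy.

S(f_1,f_2): lcm = xy. S = -5x + 2y^2 - 70.
  leading term x: no divisor's leading term divides it; move -5x to the remainder.
  leading term y^2: subtract (2/9y)·f_1 from 2y^2 - 70 → 10y - 70
  leading term y: subtract (10/9)·f_1 from 10y - 70 → -20
  leading term 1: no divisor's leading term divides it; move -20 to the remainder.
  remainder -5x - 20 ≠ 0; add h_3 = -5x - 20 to the basis.

S(f_1,h_3): leading monomials are coprime, so the S-polynomial reduces to 0 (Buchberger's first criterion).
S(f_2,h_3): lcm = xy. S = -2y^2 - 4y + 70.
  leading term y^2: subtract (-2/9y)·f_1 from -2y^2 - 4y + 70 → -14y + 70
  leading term y: subtract (-14/9)·f_1 from -14y + 70 → 0
  remainder 0.

Every S-polynomial of the final basis reduces to 0, so we have a Gröbner basis.
Inter-reduce: drop elements whose leading term is divisible by another's, tail-reduce, and make monic.
Reduced Gröbner basis: {x + 4, y - 5}.

Elimination: the polynomial y - 5 lies in the elimination ideal for y, so y ∈ {5}. For each such y, the remaining basis elements (now univariate) give the rest of the solution.
  y = 5: the earlier basis element becomes x + 4 = 0, giving x = -4 — point (-4, 5).
Substituting each solution back into the original system confirms all equations vanish.
This is the nonlinear analogue of row-reducing a linear system.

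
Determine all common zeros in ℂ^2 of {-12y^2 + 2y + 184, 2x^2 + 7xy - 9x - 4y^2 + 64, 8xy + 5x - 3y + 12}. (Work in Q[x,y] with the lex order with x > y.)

Compute a lex Gröbner basis by Buchberger's algorithm.
f_1 = -12y^2 + 2y + 184, LT = y^2.
f_2 = 2x^2 + 7xy - 9x - 4y^2 + 64, LT = x^2.
f_3 = 8xy + 5x - 3y + 12, LT = xy.

S(f_1,f_3): lcm = xy^2. S = -19/24xy - 46/3x + 3/8y^2 - 3/2y.
  reduce S modulo (f_1, f_2, f_3):
  remainder -2849/192x - 111/64y + 111/16 ≠ 0; add h_4 = -2849/192x - 111/64y + 111/16 to the basis.

S(f_2,f_3): lcm = x^2y. S = -5/8x^2 + 7/2xy^2 - 33/8xy - 3/2x - 2y^3 + 32y.
  reduce S modulo (f_1, f_2, f_3, h_4):
  remainder -117665/22176y + 117665/5544 ≠ 0; add h_5 = -117665/22176y + 117665/5544 to the basis.

The other S-polynomials (S(f_1,f_2), S(f_1,h_4), S(f_2,h_4), S(f_3,h_4), S(f_1,h_5), S(f_2,h_5), S(f_3,h_5), S(h_4,h_5)) all reduce to 0 modulo the current basis, so we have a Gröbner basis.
Inter-reduce: drop elements whose leading term is divisible by another's, tail-reduce, and make monic.
Reduced Gröbner basis: {x, y - 4}.

Since the basis is lex-ordered, y - 4 is univariate in y. Its roots are {4}. Back-substituting each root into the other basis elements fixes the other coordinates.
  y = 4: the earlier basis element becomes x = 0, giving x = 0 — point (0, 4).
This is the nonlinear analogue of row-reducing a linear system.

{(0, 4)}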